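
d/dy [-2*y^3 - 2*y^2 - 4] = 2*y*(-3*y - 2)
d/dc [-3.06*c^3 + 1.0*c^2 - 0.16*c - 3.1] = -9.18*c^2 + 2.0*c - 0.16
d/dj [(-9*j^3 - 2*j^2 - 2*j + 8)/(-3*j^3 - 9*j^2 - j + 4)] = j*(75*j^3 + 6*j^2 - 52*j + 128)/(9*j^6 + 54*j^5 + 87*j^4 - 6*j^3 - 71*j^2 - 8*j + 16)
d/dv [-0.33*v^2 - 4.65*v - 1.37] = -0.66*v - 4.65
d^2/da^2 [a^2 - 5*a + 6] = 2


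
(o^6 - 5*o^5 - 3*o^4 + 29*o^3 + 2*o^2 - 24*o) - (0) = o^6 - 5*o^5 - 3*o^4 + 29*o^3 + 2*o^2 - 24*o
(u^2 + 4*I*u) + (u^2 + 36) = 2*u^2 + 4*I*u + 36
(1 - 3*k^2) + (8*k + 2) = -3*k^2 + 8*k + 3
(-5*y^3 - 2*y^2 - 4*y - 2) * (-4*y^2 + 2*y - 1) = 20*y^5 - 2*y^4 + 17*y^3 + 2*y^2 + 2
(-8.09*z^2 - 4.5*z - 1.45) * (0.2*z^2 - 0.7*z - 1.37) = -1.618*z^4 + 4.763*z^3 + 13.9433*z^2 + 7.18*z + 1.9865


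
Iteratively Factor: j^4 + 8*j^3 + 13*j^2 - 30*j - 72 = (j + 3)*(j^3 + 5*j^2 - 2*j - 24) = (j + 3)*(j + 4)*(j^2 + j - 6) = (j - 2)*(j + 3)*(j + 4)*(j + 3)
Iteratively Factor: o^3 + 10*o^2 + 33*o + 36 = (o + 3)*(o^2 + 7*o + 12) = (o + 3)^2*(o + 4)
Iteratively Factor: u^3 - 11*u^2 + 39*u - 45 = (u - 3)*(u^2 - 8*u + 15) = (u - 3)^2*(u - 5)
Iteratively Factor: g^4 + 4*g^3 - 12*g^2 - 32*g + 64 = (g - 2)*(g^3 + 6*g^2 - 32) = (g - 2)*(g + 4)*(g^2 + 2*g - 8) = (g - 2)*(g + 4)^2*(g - 2)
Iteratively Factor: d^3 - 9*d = (d + 3)*(d^2 - 3*d) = (d - 3)*(d + 3)*(d)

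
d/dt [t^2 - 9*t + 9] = 2*t - 9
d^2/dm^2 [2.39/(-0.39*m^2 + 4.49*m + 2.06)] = (-0.727038*m^2 + 8.370258*m + 2.39*(0.78*m - 4.49)*(1.56*m - 8.98) + 3.840252)/(-0.39*m^2 + 4.49*m + 2.06)^3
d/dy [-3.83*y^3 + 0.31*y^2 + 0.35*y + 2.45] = -11.49*y^2 + 0.62*y + 0.35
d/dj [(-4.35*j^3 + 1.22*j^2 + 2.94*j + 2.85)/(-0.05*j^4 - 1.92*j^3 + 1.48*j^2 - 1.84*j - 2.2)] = (-0.2175*j^6 + 0.122*j^5 - 3.6546*j^4 + 27.8676*j^3 + 38.53*j^2 - 13.804*j - 1.224)/(0.0025*j^8 + 0.192*j^7 + 3.5384*j^6 - 5.4992*j^5 + 9.476*j^4 + 3.0016*j^3 - 3.1264*j^2 + 8.096*j + 4.84)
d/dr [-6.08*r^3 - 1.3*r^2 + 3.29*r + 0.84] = -18.24*r^2 - 2.6*r + 3.29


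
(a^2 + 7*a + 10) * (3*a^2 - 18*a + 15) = 3*a^4 + 3*a^3 - 81*a^2 - 75*a + 150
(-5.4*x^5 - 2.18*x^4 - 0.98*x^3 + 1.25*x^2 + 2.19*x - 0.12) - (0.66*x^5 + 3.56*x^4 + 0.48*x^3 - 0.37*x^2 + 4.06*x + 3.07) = -6.06*x^5 - 5.74*x^4 - 1.46*x^3 + 1.62*x^2 - 1.87*x - 3.19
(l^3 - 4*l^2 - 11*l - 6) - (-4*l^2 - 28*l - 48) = l^3 + 17*l + 42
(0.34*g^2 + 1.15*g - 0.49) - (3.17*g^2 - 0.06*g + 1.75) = -2.83*g^2 + 1.21*g - 2.24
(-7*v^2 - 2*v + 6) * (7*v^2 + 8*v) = -49*v^4 - 70*v^3 + 26*v^2 + 48*v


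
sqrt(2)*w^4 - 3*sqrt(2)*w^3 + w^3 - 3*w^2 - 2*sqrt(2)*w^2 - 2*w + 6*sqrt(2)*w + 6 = (w - 3)*(w - sqrt(2))*(w + sqrt(2))*(sqrt(2)*w + 1)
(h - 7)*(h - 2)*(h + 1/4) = h^3 - 35*h^2/4 + 47*h/4 + 7/2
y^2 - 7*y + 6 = (y - 6)*(y - 1)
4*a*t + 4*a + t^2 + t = (4*a + t)*(t + 1)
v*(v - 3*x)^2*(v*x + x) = v^4*x - 6*v^3*x^2 + v^3*x + 9*v^2*x^3 - 6*v^2*x^2 + 9*v*x^3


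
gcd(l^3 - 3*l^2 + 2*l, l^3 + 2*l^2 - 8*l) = l^2 - 2*l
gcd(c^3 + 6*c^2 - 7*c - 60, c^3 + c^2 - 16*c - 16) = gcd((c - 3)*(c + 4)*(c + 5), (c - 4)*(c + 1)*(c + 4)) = c + 4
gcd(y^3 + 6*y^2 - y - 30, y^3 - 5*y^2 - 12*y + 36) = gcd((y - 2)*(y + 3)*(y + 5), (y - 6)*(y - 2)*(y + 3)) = y^2 + y - 6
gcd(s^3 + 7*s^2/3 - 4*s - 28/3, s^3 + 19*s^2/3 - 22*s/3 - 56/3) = s - 2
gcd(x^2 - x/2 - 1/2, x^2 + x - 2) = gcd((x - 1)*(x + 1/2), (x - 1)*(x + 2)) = x - 1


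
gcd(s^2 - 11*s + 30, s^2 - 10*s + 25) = s - 5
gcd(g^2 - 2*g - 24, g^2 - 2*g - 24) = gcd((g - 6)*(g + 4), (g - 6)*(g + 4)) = g^2 - 2*g - 24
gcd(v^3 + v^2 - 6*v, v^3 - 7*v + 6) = v^2 + v - 6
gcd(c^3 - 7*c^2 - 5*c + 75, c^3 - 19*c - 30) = c^2 - 2*c - 15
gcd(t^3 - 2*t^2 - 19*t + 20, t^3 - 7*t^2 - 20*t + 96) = t + 4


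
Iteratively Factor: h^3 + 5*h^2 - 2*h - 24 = (h + 3)*(h^2 + 2*h - 8) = (h + 3)*(h + 4)*(h - 2)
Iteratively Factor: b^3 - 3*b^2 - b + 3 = (b - 1)*(b^2 - 2*b - 3) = (b - 1)*(b + 1)*(b - 3)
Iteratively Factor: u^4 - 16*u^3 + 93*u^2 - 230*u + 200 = (u - 2)*(u^3 - 14*u^2 + 65*u - 100) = (u - 5)*(u - 2)*(u^2 - 9*u + 20) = (u - 5)^2*(u - 2)*(u - 4)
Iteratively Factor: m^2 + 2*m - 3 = (m - 1)*(m + 3)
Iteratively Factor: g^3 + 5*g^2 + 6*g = (g + 3)*(g^2 + 2*g) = (g + 2)*(g + 3)*(g)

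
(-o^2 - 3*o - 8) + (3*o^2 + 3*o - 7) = 2*o^2 - 15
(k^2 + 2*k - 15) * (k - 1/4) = k^3 + 7*k^2/4 - 31*k/2 + 15/4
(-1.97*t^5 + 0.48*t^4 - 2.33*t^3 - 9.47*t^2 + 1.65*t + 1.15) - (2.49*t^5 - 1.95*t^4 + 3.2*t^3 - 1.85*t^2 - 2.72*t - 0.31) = -4.46*t^5 + 2.43*t^4 - 5.53*t^3 - 7.62*t^2 + 4.37*t + 1.46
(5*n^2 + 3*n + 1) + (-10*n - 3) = 5*n^2 - 7*n - 2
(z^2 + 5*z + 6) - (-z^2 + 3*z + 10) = 2*z^2 + 2*z - 4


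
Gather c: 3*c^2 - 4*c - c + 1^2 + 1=3*c^2 - 5*c + 2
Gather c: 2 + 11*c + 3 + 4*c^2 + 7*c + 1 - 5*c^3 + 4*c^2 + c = -5*c^3 + 8*c^2 + 19*c + 6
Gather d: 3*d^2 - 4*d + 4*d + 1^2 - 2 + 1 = 3*d^2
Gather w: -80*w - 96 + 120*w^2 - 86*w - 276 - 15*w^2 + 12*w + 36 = 105*w^2 - 154*w - 336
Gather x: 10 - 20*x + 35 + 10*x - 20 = 25 - 10*x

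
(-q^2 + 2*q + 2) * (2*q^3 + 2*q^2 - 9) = -2*q^5 + 2*q^4 + 8*q^3 + 13*q^2 - 18*q - 18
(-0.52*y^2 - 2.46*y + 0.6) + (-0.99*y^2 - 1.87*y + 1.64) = -1.51*y^2 - 4.33*y + 2.24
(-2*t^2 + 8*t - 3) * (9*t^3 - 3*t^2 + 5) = -18*t^5 + 78*t^4 - 51*t^3 - t^2 + 40*t - 15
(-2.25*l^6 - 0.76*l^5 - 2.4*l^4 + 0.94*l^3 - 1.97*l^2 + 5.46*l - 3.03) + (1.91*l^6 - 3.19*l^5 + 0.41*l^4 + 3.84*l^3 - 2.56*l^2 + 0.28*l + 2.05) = -0.34*l^6 - 3.95*l^5 - 1.99*l^4 + 4.78*l^3 - 4.53*l^2 + 5.74*l - 0.98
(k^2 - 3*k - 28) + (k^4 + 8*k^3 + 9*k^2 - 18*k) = k^4 + 8*k^3 + 10*k^2 - 21*k - 28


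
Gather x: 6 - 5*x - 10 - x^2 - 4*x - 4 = -x^2 - 9*x - 8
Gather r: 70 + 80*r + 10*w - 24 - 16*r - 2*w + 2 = 64*r + 8*w + 48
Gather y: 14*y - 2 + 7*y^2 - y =7*y^2 + 13*y - 2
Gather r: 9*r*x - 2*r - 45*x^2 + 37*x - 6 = r*(9*x - 2) - 45*x^2 + 37*x - 6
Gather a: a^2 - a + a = a^2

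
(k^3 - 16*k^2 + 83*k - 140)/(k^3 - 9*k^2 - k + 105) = (k - 4)/(k + 3)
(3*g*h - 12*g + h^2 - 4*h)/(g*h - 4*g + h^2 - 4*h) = (3*g + h)/(g + h)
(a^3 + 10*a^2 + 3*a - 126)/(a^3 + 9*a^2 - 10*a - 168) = (a - 3)/(a - 4)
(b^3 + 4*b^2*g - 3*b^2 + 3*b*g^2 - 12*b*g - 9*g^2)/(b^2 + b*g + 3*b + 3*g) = (b^2 + 3*b*g - 3*b - 9*g)/(b + 3)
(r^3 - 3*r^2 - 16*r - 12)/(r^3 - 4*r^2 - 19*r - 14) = (r - 6)/(r - 7)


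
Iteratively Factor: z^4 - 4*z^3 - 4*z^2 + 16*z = (z - 4)*(z^3 - 4*z) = z*(z - 4)*(z^2 - 4) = z*(z - 4)*(z + 2)*(z - 2)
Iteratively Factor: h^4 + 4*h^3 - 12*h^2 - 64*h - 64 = (h + 4)*(h^3 - 12*h - 16) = (h + 2)*(h + 4)*(h^2 - 2*h - 8) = (h + 2)^2*(h + 4)*(h - 4)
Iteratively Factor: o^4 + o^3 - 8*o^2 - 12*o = (o + 2)*(o^3 - o^2 - 6*o) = (o + 2)^2*(o^2 - 3*o) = o*(o + 2)^2*(o - 3)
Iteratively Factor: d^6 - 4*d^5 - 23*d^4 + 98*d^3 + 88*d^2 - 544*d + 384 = (d - 4)*(d^5 - 23*d^3 + 6*d^2 + 112*d - 96) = (d - 4)*(d - 2)*(d^4 + 2*d^3 - 19*d^2 - 32*d + 48) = (d - 4)*(d - 2)*(d - 1)*(d^3 + 3*d^2 - 16*d - 48) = (d - 4)^2*(d - 2)*(d - 1)*(d^2 + 7*d + 12) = (d - 4)^2*(d - 2)*(d - 1)*(d + 4)*(d + 3)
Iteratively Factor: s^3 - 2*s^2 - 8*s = (s + 2)*(s^2 - 4*s) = s*(s + 2)*(s - 4)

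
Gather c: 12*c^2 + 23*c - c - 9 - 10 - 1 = 12*c^2 + 22*c - 20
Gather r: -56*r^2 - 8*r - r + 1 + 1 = -56*r^2 - 9*r + 2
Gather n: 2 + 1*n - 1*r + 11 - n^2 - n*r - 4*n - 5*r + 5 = -n^2 + n*(-r - 3) - 6*r + 18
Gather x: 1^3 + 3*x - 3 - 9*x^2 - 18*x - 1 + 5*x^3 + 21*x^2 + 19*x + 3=5*x^3 + 12*x^2 + 4*x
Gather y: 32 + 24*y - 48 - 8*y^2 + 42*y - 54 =-8*y^2 + 66*y - 70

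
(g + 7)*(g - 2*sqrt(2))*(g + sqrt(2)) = g^3 - sqrt(2)*g^2 + 7*g^2 - 7*sqrt(2)*g - 4*g - 28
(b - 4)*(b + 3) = b^2 - b - 12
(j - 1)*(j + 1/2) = j^2 - j/2 - 1/2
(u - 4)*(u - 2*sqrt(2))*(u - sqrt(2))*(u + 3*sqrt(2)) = u^4 - 4*u^3 - 14*u^2 + 12*sqrt(2)*u + 56*u - 48*sqrt(2)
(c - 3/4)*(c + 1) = c^2 + c/4 - 3/4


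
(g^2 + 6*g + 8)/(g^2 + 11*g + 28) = (g + 2)/(g + 7)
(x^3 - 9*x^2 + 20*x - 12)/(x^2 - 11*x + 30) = (x^2 - 3*x + 2)/(x - 5)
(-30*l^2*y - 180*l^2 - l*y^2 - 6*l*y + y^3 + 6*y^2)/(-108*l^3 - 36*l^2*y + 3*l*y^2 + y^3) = (5*l*y + 30*l + y^2 + 6*y)/(18*l^2 + 9*l*y + y^2)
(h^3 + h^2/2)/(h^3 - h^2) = (h + 1/2)/(h - 1)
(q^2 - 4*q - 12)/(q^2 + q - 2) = (q - 6)/(q - 1)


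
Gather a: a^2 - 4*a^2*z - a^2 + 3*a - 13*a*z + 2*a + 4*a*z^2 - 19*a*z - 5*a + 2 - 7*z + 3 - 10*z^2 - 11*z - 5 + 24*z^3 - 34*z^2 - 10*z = -4*a^2*z + a*(4*z^2 - 32*z) + 24*z^3 - 44*z^2 - 28*z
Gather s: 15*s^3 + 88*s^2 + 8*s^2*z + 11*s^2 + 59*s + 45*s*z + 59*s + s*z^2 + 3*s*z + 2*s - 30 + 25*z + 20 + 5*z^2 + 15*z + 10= 15*s^3 + s^2*(8*z + 99) + s*(z^2 + 48*z + 120) + 5*z^2 + 40*z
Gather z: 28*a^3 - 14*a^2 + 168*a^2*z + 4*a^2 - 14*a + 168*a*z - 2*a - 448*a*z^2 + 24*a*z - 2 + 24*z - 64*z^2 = 28*a^3 - 10*a^2 - 16*a + z^2*(-448*a - 64) + z*(168*a^2 + 192*a + 24) - 2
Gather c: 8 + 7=15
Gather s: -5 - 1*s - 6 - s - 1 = -2*s - 12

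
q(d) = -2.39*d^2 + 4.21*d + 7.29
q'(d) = 4.21 - 4.78*d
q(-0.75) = 2.79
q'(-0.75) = 7.80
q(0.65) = 9.02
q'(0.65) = 1.10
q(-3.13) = -29.30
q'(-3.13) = 19.17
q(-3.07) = -28.16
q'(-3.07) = 18.88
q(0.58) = 8.93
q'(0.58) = 1.44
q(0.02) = 7.37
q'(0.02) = 4.11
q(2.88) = -0.41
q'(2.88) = -9.56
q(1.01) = 9.10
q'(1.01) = -0.62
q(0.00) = 7.29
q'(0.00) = 4.21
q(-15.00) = -593.61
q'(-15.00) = 75.91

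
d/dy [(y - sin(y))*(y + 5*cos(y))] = -(y - sin(y))*(5*sin(y) - 1) - (y + 5*cos(y))*(cos(y) - 1)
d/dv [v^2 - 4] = 2*v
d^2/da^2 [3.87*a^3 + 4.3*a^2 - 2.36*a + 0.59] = 23.22*a + 8.6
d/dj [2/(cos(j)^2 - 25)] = 4*sin(j)*cos(j)/(cos(j)^2 - 25)^2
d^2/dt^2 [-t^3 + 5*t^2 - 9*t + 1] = 10 - 6*t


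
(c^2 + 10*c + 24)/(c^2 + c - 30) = (c + 4)/(c - 5)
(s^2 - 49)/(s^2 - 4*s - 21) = (s + 7)/(s + 3)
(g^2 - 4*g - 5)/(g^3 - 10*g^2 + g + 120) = (g + 1)/(g^2 - 5*g - 24)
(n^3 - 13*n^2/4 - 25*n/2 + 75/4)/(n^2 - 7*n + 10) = (4*n^2 + 7*n - 15)/(4*(n - 2))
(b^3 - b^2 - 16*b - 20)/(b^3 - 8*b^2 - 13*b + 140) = (b^2 + 4*b + 4)/(b^2 - 3*b - 28)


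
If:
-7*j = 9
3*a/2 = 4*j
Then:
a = -24/7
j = -9/7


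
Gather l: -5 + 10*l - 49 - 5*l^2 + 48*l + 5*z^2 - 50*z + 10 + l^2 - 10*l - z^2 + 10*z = -4*l^2 + 48*l + 4*z^2 - 40*z - 44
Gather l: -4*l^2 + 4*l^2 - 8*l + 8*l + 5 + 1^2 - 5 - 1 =0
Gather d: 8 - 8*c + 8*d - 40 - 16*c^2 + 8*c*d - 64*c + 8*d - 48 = -16*c^2 - 72*c + d*(8*c + 16) - 80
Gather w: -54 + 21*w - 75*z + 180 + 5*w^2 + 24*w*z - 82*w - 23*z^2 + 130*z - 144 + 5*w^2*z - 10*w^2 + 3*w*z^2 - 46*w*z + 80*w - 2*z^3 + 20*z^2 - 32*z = w^2*(5*z - 5) + w*(3*z^2 - 22*z + 19) - 2*z^3 - 3*z^2 + 23*z - 18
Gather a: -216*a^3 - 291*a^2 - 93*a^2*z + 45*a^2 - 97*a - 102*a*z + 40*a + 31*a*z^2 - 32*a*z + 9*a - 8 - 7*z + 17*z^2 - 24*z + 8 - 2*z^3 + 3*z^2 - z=-216*a^3 + a^2*(-93*z - 246) + a*(31*z^2 - 134*z - 48) - 2*z^3 + 20*z^2 - 32*z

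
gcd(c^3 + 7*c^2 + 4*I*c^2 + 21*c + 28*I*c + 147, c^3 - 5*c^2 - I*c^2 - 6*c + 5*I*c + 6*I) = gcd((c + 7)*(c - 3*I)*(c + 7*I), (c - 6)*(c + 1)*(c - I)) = 1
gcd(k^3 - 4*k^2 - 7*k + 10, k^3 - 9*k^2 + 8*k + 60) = k^2 - 3*k - 10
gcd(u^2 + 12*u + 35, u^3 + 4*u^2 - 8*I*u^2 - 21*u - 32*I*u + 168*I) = u + 7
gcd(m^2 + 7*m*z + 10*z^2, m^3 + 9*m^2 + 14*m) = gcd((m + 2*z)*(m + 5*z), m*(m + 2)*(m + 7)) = 1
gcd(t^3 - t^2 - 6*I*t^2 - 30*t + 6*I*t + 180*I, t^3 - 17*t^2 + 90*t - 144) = t - 6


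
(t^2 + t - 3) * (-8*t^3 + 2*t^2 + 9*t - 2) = -8*t^5 - 6*t^4 + 35*t^3 + t^2 - 29*t + 6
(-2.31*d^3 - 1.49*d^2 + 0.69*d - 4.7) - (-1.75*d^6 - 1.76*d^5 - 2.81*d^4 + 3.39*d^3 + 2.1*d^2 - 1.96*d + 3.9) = 1.75*d^6 + 1.76*d^5 + 2.81*d^4 - 5.7*d^3 - 3.59*d^2 + 2.65*d - 8.6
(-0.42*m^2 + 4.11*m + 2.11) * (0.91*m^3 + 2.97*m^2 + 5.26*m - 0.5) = -0.3822*m^5 + 2.4927*m^4 + 11.9176*m^3 + 28.0953*m^2 + 9.0436*m - 1.055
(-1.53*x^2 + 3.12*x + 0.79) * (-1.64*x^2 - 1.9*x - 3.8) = 2.5092*x^4 - 2.2098*x^3 - 1.4096*x^2 - 13.357*x - 3.002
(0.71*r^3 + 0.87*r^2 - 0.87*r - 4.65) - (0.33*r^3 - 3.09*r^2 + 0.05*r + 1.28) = 0.38*r^3 + 3.96*r^2 - 0.92*r - 5.93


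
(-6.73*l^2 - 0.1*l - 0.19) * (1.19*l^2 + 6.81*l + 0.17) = -8.0087*l^4 - 45.9503*l^3 - 2.0512*l^2 - 1.3109*l - 0.0323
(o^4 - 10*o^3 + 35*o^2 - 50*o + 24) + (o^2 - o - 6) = o^4 - 10*o^3 + 36*o^2 - 51*o + 18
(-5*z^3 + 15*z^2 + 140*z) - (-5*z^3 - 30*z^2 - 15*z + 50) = 45*z^2 + 155*z - 50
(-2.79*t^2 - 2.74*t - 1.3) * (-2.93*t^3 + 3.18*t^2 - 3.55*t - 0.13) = 8.1747*t^5 - 0.843999999999999*t^4 + 5.0003*t^3 + 5.9557*t^2 + 4.9712*t + 0.169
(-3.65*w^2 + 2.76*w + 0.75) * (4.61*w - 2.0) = -16.8265*w^3 + 20.0236*w^2 - 2.0625*w - 1.5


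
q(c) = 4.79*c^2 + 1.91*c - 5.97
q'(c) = 9.58*c + 1.91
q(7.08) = 247.66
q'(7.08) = 69.74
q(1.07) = 1.56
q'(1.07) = 12.16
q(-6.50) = 183.99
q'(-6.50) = -60.36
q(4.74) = 110.70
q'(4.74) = 47.32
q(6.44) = 204.99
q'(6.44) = 63.61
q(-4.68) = 90.00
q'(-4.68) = -42.92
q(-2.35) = 15.99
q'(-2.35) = -20.60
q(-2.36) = 16.20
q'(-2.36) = -20.70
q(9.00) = 399.21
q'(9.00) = 88.13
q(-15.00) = 1043.13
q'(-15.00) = -141.79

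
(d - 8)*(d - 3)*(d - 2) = d^3 - 13*d^2 + 46*d - 48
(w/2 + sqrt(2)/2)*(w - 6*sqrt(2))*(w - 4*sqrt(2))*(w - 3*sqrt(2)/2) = w^4/2 - 21*sqrt(2)*w^3/4 + 55*w^2/2 + 3*sqrt(2)*w - 72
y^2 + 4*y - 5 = (y - 1)*(y + 5)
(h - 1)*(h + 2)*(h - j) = h^3 - h^2*j + h^2 - h*j - 2*h + 2*j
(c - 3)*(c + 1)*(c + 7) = c^3 + 5*c^2 - 17*c - 21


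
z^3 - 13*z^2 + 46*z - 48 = (z - 8)*(z - 3)*(z - 2)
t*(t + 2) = t^2 + 2*t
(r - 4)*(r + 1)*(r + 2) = r^3 - r^2 - 10*r - 8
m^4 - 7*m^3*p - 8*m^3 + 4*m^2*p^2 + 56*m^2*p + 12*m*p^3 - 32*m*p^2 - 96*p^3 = (m - 8)*(m - 6*p)*(m - 2*p)*(m + p)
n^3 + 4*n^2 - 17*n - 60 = (n - 4)*(n + 3)*(n + 5)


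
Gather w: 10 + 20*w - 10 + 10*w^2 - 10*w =10*w^2 + 10*w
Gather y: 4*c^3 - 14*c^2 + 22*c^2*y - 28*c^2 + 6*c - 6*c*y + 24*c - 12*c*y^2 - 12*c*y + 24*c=4*c^3 - 42*c^2 - 12*c*y^2 + 54*c + y*(22*c^2 - 18*c)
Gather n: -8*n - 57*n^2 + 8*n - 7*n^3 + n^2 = -7*n^3 - 56*n^2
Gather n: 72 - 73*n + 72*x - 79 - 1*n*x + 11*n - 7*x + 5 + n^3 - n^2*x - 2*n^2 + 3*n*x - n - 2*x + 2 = n^3 + n^2*(-x - 2) + n*(2*x - 63) + 63*x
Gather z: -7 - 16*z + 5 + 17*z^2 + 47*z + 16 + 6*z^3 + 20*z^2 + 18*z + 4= 6*z^3 + 37*z^2 + 49*z + 18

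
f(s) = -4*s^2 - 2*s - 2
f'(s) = -8*s - 2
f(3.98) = -73.32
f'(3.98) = -33.84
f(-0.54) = -2.09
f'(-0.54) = 2.32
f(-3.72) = -49.91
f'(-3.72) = 27.76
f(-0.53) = -2.06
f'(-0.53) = 2.24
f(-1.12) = -4.78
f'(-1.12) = 6.96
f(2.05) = -22.91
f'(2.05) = -18.40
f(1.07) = -8.72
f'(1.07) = -10.56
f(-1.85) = -11.99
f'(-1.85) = 12.80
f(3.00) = -44.00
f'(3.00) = -26.00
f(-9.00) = -308.00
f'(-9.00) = 70.00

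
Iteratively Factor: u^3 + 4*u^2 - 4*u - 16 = (u + 2)*(u^2 + 2*u - 8) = (u - 2)*(u + 2)*(u + 4)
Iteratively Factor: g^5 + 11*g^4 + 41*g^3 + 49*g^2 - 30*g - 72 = (g + 3)*(g^4 + 8*g^3 + 17*g^2 - 2*g - 24) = (g - 1)*(g + 3)*(g^3 + 9*g^2 + 26*g + 24) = (g - 1)*(g + 2)*(g + 3)*(g^2 + 7*g + 12) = (g - 1)*(g + 2)*(g + 3)^2*(g + 4)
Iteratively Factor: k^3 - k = (k - 1)*(k^2 + k) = k*(k - 1)*(k + 1)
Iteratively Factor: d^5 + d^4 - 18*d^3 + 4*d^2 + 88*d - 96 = (d + 3)*(d^4 - 2*d^3 - 12*d^2 + 40*d - 32) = (d - 2)*(d + 3)*(d^3 - 12*d + 16) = (d - 2)^2*(d + 3)*(d^2 + 2*d - 8) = (d - 2)^3*(d + 3)*(d + 4)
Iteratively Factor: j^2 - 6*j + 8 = (j - 2)*(j - 4)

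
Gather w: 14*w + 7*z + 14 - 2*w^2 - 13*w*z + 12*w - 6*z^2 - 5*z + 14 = -2*w^2 + w*(26 - 13*z) - 6*z^2 + 2*z + 28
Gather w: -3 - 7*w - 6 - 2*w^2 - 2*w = -2*w^2 - 9*w - 9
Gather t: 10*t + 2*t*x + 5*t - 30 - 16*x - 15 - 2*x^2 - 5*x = t*(2*x + 15) - 2*x^2 - 21*x - 45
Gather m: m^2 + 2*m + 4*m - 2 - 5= m^2 + 6*m - 7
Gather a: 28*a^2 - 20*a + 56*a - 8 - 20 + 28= 28*a^2 + 36*a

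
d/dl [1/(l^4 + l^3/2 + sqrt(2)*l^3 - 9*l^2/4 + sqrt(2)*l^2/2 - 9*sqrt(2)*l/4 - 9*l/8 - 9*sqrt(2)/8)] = 8*(-32*l^3 - 24*sqrt(2)*l^2 - 12*l^2 - 8*sqrt(2)*l + 36*l + 9 + 18*sqrt(2))/(8*l^4 + 4*l^3 + 8*sqrt(2)*l^3 - 18*l^2 + 4*sqrt(2)*l^2 - 18*sqrt(2)*l - 9*l - 9*sqrt(2))^2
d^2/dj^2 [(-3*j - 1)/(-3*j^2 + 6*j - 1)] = 6*((5 - 9*j)*(3*j^2 - 6*j + 1) + 12*(j - 1)^2*(3*j + 1))/(3*j^2 - 6*j + 1)^3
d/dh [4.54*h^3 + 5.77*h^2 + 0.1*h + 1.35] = 13.62*h^2 + 11.54*h + 0.1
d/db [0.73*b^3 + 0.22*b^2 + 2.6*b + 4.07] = 2.19*b^2 + 0.44*b + 2.6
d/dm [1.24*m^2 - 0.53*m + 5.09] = 2.48*m - 0.53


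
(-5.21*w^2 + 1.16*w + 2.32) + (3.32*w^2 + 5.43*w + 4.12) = -1.89*w^2 + 6.59*w + 6.44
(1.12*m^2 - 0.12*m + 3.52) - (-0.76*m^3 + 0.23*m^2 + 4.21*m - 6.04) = 0.76*m^3 + 0.89*m^2 - 4.33*m + 9.56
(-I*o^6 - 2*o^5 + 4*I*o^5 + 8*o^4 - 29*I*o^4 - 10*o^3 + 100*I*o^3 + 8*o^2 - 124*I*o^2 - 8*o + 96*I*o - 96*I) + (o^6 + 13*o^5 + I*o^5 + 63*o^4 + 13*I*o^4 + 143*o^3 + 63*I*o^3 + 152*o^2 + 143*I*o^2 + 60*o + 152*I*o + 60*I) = o^6 - I*o^6 + 11*o^5 + 5*I*o^5 + 71*o^4 - 16*I*o^4 + 133*o^3 + 163*I*o^3 + 160*o^2 + 19*I*o^2 + 52*o + 248*I*o - 36*I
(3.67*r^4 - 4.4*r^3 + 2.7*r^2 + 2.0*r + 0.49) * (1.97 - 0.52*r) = -1.9084*r^5 + 9.5179*r^4 - 10.072*r^3 + 4.279*r^2 + 3.6852*r + 0.9653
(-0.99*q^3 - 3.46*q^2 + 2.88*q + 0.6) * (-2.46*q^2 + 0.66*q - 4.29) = 2.4354*q^5 + 7.8582*q^4 - 5.1213*q^3 + 15.2682*q^2 - 11.9592*q - 2.574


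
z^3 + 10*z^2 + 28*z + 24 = (z + 2)^2*(z + 6)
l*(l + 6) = l^2 + 6*l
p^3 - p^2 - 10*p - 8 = (p - 4)*(p + 1)*(p + 2)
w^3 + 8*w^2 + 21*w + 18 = (w + 2)*(w + 3)^2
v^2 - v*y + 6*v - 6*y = (v + 6)*(v - y)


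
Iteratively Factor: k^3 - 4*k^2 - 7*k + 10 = (k - 1)*(k^2 - 3*k - 10) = (k - 1)*(k + 2)*(k - 5)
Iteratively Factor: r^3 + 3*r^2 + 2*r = (r + 1)*(r^2 + 2*r) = (r + 1)*(r + 2)*(r)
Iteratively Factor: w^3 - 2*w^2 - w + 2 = (w - 2)*(w^2 - 1) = (w - 2)*(w + 1)*(w - 1)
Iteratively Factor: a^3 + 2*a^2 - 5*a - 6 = (a + 3)*(a^2 - a - 2) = (a - 2)*(a + 3)*(a + 1)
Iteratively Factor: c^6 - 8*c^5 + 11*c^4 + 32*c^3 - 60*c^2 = (c)*(c^5 - 8*c^4 + 11*c^3 + 32*c^2 - 60*c) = c*(c - 2)*(c^4 - 6*c^3 - c^2 + 30*c) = c*(c - 3)*(c - 2)*(c^3 - 3*c^2 - 10*c) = c^2*(c - 3)*(c - 2)*(c^2 - 3*c - 10) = c^2*(c - 3)*(c - 2)*(c + 2)*(c - 5)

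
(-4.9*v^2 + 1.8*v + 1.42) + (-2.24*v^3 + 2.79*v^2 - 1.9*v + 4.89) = -2.24*v^3 - 2.11*v^2 - 0.0999999999999999*v + 6.31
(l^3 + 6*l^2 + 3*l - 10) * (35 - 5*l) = -5*l^4 + 5*l^3 + 195*l^2 + 155*l - 350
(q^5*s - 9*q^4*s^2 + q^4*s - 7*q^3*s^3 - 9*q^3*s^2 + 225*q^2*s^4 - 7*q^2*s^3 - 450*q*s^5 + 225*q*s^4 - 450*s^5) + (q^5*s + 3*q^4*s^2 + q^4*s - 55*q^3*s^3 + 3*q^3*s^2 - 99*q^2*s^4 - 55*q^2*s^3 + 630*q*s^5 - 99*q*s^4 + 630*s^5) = 2*q^5*s - 6*q^4*s^2 + 2*q^4*s - 62*q^3*s^3 - 6*q^3*s^2 + 126*q^2*s^4 - 62*q^2*s^3 + 180*q*s^5 + 126*q*s^4 + 180*s^5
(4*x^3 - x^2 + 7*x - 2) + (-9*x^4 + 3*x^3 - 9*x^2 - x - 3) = -9*x^4 + 7*x^3 - 10*x^2 + 6*x - 5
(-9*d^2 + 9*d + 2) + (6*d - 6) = -9*d^2 + 15*d - 4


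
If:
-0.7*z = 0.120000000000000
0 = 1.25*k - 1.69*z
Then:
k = -0.23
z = -0.17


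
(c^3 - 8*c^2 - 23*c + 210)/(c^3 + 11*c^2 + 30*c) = (c^2 - 13*c + 42)/(c*(c + 6))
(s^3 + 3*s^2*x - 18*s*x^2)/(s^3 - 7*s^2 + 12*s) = (s^2 + 3*s*x - 18*x^2)/(s^2 - 7*s + 12)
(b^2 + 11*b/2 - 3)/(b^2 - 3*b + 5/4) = 2*(b + 6)/(2*b - 5)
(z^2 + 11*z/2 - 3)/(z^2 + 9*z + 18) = (z - 1/2)/(z + 3)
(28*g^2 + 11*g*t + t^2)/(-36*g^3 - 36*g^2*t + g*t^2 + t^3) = (28*g^2 + 11*g*t + t^2)/(-36*g^3 - 36*g^2*t + g*t^2 + t^3)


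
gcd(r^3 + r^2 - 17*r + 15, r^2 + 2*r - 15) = r^2 + 2*r - 15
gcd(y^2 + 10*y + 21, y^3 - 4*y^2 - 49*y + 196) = y + 7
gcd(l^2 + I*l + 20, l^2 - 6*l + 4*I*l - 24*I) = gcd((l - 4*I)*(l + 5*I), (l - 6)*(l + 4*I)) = 1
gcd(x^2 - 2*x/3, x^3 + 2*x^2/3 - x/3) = x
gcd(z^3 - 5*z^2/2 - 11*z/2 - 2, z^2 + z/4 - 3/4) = z + 1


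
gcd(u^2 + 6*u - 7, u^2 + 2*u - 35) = u + 7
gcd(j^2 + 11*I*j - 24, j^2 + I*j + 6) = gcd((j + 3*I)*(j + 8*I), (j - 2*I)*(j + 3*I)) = j + 3*I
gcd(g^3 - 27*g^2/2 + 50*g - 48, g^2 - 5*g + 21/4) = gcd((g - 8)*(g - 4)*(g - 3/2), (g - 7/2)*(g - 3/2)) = g - 3/2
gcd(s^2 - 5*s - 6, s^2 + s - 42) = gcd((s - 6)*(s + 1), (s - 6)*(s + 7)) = s - 6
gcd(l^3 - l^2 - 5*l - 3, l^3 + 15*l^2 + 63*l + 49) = l + 1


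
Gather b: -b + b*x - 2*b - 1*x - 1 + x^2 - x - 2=b*(x - 3) + x^2 - 2*x - 3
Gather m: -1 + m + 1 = m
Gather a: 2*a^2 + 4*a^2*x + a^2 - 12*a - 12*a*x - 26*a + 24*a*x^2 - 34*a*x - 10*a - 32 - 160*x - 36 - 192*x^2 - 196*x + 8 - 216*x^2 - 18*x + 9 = a^2*(4*x + 3) + a*(24*x^2 - 46*x - 48) - 408*x^2 - 374*x - 51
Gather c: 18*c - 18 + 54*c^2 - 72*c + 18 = 54*c^2 - 54*c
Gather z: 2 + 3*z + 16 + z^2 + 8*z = z^2 + 11*z + 18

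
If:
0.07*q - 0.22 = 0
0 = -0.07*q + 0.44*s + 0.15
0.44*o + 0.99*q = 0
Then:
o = -7.07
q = 3.14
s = 0.16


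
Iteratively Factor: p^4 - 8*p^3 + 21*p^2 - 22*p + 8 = (p - 2)*(p^3 - 6*p^2 + 9*p - 4) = (p - 4)*(p - 2)*(p^2 - 2*p + 1) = (p - 4)*(p - 2)*(p - 1)*(p - 1)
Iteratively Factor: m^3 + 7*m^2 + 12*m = (m)*(m^2 + 7*m + 12) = m*(m + 3)*(m + 4)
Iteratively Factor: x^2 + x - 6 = (x + 3)*(x - 2)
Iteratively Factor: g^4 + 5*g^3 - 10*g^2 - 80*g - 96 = (g + 3)*(g^3 + 2*g^2 - 16*g - 32) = (g + 3)*(g + 4)*(g^2 - 2*g - 8) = (g - 4)*(g + 3)*(g + 4)*(g + 2)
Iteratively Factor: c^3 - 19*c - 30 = (c + 3)*(c^2 - 3*c - 10) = (c - 5)*(c + 3)*(c + 2)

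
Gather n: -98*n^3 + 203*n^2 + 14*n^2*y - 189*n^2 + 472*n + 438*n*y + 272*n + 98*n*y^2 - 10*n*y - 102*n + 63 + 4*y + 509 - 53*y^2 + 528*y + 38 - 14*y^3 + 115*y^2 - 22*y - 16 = -98*n^3 + n^2*(14*y + 14) + n*(98*y^2 + 428*y + 642) - 14*y^3 + 62*y^2 + 510*y + 594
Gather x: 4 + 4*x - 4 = 4*x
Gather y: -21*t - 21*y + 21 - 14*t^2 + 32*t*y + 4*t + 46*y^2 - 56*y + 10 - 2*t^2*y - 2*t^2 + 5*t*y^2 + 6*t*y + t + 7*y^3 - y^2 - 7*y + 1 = -16*t^2 - 16*t + 7*y^3 + y^2*(5*t + 45) + y*(-2*t^2 + 38*t - 84) + 32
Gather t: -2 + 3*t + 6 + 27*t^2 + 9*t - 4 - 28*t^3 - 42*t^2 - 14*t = -28*t^3 - 15*t^2 - 2*t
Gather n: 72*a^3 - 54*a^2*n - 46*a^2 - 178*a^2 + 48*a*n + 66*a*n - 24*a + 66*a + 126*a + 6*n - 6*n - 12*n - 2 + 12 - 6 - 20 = 72*a^3 - 224*a^2 + 168*a + n*(-54*a^2 + 114*a - 12) - 16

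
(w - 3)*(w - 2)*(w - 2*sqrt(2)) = w^3 - 5*w^2 - 2*sqrt(2)*w^2 + 6*w + 10*sqrt(2)*w - 12*sqrt(2)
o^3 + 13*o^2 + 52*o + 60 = (o + 2)*(o + 5)*(o + 6)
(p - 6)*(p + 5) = p^2 - p - 30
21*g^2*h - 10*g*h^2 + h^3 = h*(-7*g + h)*(-3*g + h)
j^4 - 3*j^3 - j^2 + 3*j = j*(j - 3)*(j - 1)*(j + 1)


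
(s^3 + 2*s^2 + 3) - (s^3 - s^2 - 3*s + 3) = 3*s^2 + 3*s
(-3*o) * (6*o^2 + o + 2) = -18*o^3 - 3*o^2 - 6*o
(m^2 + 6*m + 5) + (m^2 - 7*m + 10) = 2*m^2 - m + 15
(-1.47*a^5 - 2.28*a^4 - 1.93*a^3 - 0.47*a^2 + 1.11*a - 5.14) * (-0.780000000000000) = 1.1466*a^5 + 1.7784*a^4 + 1.5054*a^3 + 0.3666*a^2 - 0.8658*a + 4.0092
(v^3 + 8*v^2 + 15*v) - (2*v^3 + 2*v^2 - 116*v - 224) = -v^3 + 6*v^2 + 131*v + 224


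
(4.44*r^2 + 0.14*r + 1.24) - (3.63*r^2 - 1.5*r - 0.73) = 0.81*r^2 + 1.64*r + 1.97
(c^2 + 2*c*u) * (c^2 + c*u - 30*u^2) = c^4 + 3*c^3*u - 28*c^2*u^2 - 60*c*u^3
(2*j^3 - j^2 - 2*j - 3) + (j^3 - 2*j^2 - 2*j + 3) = 3*j^3 - 3*j^2 - 4*j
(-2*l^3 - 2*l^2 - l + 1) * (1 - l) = 2*l^4 - l^2 - 2*l + 1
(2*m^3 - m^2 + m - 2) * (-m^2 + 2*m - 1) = -2*m^5 + 5*m^4 - 5*m^3 + 5*m^2 - 5*m + 2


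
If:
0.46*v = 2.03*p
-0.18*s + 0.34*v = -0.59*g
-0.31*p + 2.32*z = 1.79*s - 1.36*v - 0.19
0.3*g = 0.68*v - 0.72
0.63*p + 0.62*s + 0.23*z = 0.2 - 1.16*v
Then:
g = -0.69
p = 0.17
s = -0.84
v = 0.75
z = -1.15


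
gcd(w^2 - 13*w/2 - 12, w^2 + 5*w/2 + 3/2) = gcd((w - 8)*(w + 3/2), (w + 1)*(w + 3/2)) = w + 3/2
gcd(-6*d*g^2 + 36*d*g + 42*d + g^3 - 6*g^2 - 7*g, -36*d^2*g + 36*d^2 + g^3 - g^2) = 6*d - g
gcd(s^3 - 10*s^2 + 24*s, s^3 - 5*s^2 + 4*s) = s^2 - 4*s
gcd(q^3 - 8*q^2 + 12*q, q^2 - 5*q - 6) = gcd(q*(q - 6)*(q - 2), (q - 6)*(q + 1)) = q - 6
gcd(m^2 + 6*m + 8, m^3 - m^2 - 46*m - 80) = m + 2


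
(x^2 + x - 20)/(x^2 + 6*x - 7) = (x^2 + x - 20)/(x^2 + 6*x - 7)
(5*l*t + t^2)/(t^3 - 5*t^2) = (5*l + t)/(t*(t - 5))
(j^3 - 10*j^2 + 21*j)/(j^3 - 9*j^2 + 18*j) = (j - 7)/(j - 6)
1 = 1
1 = 1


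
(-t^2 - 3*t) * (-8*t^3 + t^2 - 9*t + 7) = 8*t^5 + 23*t^4 + 6*t^3 + 20*t^2 - 21*t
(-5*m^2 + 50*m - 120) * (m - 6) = -5*m^3 + 80*m^2 - 420*m + 720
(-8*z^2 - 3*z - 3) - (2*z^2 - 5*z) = -10*z^2 + 2*z - 3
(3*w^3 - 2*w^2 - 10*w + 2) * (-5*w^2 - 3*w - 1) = -15*w^5 + w^4 + 53*w^3 + 22*w^2 + 4*w - 2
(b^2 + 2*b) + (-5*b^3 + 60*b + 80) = -5*b^3 + b^2 + 62*b + 80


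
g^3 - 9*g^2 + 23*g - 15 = (g - 5)*(g - 3)*(g - 1)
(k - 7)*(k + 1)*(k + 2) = k^3 - 4*k^2 - 19*k - 14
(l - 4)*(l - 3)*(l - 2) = l^3 - 9*l^2 + 26*l - 24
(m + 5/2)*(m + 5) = m^2 + 15*m/2 + 25/2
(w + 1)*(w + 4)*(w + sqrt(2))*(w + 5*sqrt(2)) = w^4 + 5*w^3 + 6*sqrt(2)*w^3 + 14*w^2 + 30*sqrt(2)*w^2 + 24*sqrt(2)*w + 50*w + 40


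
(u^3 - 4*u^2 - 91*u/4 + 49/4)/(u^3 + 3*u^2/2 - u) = (2*u^2 - 7*u - 49)/(2*u*(u + 2))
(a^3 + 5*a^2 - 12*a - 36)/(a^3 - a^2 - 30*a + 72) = (a + 2)/(a - 4)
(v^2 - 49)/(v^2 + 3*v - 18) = (v^2 - 49)/(v^2 + 3*v - 18)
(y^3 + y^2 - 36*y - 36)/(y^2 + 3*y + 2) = (y^2 - 36)/(y + 2)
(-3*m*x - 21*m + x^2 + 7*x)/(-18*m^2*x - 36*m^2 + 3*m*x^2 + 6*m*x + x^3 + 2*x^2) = (x + 7)/(6*m*x + 12*m + x^2 + 2*x)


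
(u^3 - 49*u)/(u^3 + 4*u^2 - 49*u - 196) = u/(u + 4)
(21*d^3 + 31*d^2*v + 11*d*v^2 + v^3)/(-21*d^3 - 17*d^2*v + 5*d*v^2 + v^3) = (3*d + v)/(-3*d + v)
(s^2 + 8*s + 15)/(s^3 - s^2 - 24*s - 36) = (s + 5)/(s^2 - 4*s - 12)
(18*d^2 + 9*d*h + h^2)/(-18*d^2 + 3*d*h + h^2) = (-3*d - h)/(3*d - h)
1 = 1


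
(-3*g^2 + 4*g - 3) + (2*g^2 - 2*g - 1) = -g^2 + 2*g - 4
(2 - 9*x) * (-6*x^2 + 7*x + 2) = 54*x^3 - 75*x^2 - 4*x + 4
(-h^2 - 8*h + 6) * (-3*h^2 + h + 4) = 3*h^4 + 23*h^3 - 30*h^2 - 26*h + 24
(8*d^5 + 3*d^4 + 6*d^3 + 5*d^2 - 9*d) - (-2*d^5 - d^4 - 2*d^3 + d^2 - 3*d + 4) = 10*d^5 + 4*d^4 + 8*d^3 + 4*d^2 - 6*d - 4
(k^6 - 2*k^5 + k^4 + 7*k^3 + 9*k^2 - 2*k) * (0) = 0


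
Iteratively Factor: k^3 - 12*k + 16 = (k - 2)*(k^2 + 2*k - 8) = (k - 2)*(k + 4)*(k - 2)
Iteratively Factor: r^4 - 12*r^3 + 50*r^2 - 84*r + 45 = (r - 3)*(r^3 - 9*r^2 + 23*r - 15) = (r - 3)^2*(r^2 - 6*r + 5) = (r - 3)^2*(r - 1)*(r - 5)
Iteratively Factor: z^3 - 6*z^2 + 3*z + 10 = (z - 2)*(z^2 - 4*z - 5) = (z - 5)*(z - 2)*(z + 1)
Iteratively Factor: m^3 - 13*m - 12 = (m - 4)*(m^2 + 4*m + 3) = (m - 4)*(m + 3)*(m + 1)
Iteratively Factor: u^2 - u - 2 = (u + 1)*(u - 2)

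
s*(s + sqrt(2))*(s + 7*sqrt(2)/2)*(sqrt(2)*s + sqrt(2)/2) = sqrt(2)*s^4 + sqrt(2)*s^3/2 + 9*s^3 + 9*s^2/2 + 7*sqrt(2)*s^2 + 7*sqrt(2)*s/2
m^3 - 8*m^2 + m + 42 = (m - 7)*(m - 3)*(m + 2)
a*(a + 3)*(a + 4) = a^3 + 7*a^2 + 12*a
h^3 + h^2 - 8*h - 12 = (h - 3)*(h + 2)^2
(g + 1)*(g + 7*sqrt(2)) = g^2 + g + 7*sqrt(2)*g + 7*sqrt(2)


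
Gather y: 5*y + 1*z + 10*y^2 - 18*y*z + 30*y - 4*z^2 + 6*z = 10*y^2 + y*(35 - 18*z) - 4*z^2 + 7*z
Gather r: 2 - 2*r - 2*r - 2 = -4*r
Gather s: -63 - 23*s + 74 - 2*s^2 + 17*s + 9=-2*s^2 - 6*s + 20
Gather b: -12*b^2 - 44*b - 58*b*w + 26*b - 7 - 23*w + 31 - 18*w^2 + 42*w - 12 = -12*b^2 + b*(-58*w - 18) - 18*w^2 + 19*w + 12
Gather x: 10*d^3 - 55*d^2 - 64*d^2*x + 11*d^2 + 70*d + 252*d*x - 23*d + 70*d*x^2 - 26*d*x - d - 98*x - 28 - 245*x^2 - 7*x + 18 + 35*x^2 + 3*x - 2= 10*d^3 - 44*d^2 + 46*d + x^2*(70*d - 210) + x*(-64*d^2 + 226*d - 102) - 12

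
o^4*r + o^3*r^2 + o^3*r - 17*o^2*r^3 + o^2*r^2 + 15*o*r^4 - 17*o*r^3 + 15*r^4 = (o - 3*r)*(o - r)*(o + 5*r)*(o*r + r)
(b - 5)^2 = b^2 - 10*b + 25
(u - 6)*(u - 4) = u^2 - 10*u + 24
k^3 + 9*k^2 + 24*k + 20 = (k + 2)^2*(k + 5)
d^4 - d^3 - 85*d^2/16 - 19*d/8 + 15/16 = (d - 3)*(d - 1/4)*(d + 1)*(d + 5/4)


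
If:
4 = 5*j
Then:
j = 4/5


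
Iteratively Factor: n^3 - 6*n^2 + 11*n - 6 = (n - 2)*(n^2 - 4*n + 3) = (n - 2)*(n - 1)*(n - 3)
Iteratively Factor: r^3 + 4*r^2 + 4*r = (r)*(r^2 + 4*r + 4) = r*(r + 2)*(r + 2)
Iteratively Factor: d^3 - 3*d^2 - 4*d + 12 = (d - 2)*(d^2 - d - 6) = (d - 3)*(d - 2)*(d + 2)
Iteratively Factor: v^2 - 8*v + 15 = (v - 3)*(v - 5)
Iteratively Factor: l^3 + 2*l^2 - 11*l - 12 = (l - 3)*(l^2 + 5*l + 4) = (l - 3)*(l + 4)*(l + 1)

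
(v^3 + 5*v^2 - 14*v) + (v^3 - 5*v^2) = 2*v^3 - 14*v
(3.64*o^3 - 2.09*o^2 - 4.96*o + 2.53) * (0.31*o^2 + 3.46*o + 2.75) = 1.1284*o^5 + 11.9465*o^4 + 1.241*o^3 - 22.1248*o^2 - 4.8862*o + 6.9575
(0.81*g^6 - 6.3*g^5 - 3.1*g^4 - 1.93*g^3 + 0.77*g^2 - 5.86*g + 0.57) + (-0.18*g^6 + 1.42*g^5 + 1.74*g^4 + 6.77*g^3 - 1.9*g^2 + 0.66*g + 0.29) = 0.63*g^6 - 4.88*g^5 - 1.36*g^4 + 4.84*g^3 - 1.13*g^2 - 5.2*g + 0.86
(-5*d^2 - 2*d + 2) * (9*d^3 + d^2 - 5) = -45*d^5 - 23*d^4 + 16*d^3 + 27*d^2 + 10*d - 10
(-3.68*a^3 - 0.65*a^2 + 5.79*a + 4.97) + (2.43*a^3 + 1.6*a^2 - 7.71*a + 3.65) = -1.25*a^3 + 0.95*a^2 - 1.92*a + 8.62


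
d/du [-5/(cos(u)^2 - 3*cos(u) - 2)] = 5*(3 - 2*cos(u))*sin(u)/(sin(u)^2 + 3*cos(u) + 1)^2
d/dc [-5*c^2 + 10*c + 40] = 10 - 10*c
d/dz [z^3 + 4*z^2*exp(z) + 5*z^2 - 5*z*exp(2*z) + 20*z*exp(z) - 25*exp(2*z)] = 4*z^2*exp(z) + 3*z^2 - 10*z*exp(2*z) + 28*z*exp(z) + 10*z - 55*exp(2*z) + 20*exp(z)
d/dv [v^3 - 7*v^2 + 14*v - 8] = 3*v^2 - 14*v + 14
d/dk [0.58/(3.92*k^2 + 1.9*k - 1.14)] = (-4.5472*k - 1.102)/(3.92*k^2 + 1.9*k - 1.14)^2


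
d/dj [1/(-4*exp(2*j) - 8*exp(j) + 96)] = (exp(j) + 1)*exp(j)/(2*(exp(2*j) + 2*exp(j) - 24)^2)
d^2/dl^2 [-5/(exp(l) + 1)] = 5*(1 - exp(l))*exp(l)/(exp(l) + 1)^3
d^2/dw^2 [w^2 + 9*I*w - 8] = 2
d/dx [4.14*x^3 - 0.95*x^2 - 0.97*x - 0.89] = 12.42*x^2 - 1.9*x - 0.97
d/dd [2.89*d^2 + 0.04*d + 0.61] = 5.78*d + 0.04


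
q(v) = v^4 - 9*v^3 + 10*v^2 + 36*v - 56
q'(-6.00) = -1920.00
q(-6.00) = 3328.00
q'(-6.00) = -1920.00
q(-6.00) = 3328.00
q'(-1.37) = -52.36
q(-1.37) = -59.89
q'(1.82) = 7.08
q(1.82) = -0.64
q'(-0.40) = 23.42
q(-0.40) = -68.20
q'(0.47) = 39.85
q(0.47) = -37.76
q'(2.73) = -29.24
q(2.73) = -10.76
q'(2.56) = -22.64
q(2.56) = -6.35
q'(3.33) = -49.10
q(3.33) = -34.60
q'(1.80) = 7.85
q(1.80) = -0.79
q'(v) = 4*v^3 - 27*v^2 + 20*v + 36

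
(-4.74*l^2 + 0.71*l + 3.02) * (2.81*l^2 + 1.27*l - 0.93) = -13.3194*l^4 - 4.0247*l^3 + 13.7961*l^2 + 3.1751*l - 2.8086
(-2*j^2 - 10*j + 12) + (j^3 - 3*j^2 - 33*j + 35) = j^3 - 5*j^2 - 43*j + 47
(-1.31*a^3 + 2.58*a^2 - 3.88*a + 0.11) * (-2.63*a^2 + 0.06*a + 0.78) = 3.4453*a^5 - 6.864*a^4 + 9.3374*a^3 + 1.4903*a^2 - 3.0198*a + 0.0858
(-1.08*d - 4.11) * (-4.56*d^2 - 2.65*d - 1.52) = 4.9248*d^3 + 21.6036*d^2 + 12.5331*d + 6.2472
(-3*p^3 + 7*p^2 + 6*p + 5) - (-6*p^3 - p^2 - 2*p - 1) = 3*p^3 + 8*p^2 + 8*p + 6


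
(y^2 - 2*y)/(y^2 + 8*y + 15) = y*(y - 2)/(y^2 + 8*y + 15)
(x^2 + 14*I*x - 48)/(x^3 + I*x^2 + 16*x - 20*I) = (x^2 + 14*I*x - 48)/(x^3 + I*x^2 + 16*x - 20*I)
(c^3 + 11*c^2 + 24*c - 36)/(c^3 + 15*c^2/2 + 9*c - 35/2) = 2*(c^2 + 12*c + 36)/(2*c^2 + 17*c + 35)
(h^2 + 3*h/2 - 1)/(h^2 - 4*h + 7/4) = 2*(h + 2)/(2*h - 7)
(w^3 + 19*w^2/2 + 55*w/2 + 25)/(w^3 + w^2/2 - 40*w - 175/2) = (w + 2)/(w - 7)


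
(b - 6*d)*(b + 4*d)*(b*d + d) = b^3*d - 2*b^2*d^2 + b^2*d - 24*b*d^3 - 2*b*d^2 - 24*d^3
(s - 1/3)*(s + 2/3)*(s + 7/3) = s^3 + 8*s^2/3 + 5*s/9 - 14/27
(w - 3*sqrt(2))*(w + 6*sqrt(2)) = w^2 + 3*sqrt(2)*w - 36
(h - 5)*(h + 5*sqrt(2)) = h^2 - 5*h + 5*sqrt(2)*h - 25*sqrt(2)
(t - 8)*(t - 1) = t^2 - 9*t + 8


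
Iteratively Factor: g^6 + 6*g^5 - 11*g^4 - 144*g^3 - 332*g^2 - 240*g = (g - 5)*(g^5 + 11*g^4 + 44*g^3 + 76*g^2 + 48*g) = (g - 5)*(g + 2)*(g^4 + 9*g^3 + 26*g^2 + 24*g) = g*(g - 5)*(g + 2)*(g^3 + 9*g^2 + 26*g + 24) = g*(g - 5)*(g + 2)*(g + 4)*(g^2 + 5*g + 6) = g*(g - 5)*(g + 2)*(g + 3)*(g + 4)*(g + 2)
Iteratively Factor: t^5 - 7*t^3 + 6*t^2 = (t)*(t^4 - 7*t^2 + 6*t) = t^2*(t^3 - 7*t + 6) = t^2*(t - 1)*(t^2 + t - 6) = t^2*(t - 1)*(t + 3)*(t - 2)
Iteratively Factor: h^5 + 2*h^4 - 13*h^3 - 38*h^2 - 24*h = (h + 3)*(h^4 - h^3 - 10*h^2 - 8*h) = (h + 2)*(h + 3)*(h^3 - 3*h^2 - 4*h) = (h + 1)*(h + 2)*(h + 3)*(h^2 - 4*h) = h*(h + 1)*(h + 2)*(h + 3)*(h - 4)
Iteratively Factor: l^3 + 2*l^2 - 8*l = (l)*(l^2 + 2*l - 8) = l*(l - 2)*(l + 4)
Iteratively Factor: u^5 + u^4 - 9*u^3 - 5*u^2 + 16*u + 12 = (u + 3)*(u^4 - 2*u^3 - 3*u^2 + 4*u + 4) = (u - 2)*(u + 3)*(u^3 - 3*u - 2) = (u - 2)*(u + 1)*(u + 3)*(u^2 - u - 2) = (u - 2)*(u + 1)^2*(u + 3)*(u - 2)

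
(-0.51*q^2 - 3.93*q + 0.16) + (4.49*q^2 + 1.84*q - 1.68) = 3.98*q^2 - 2.09*q - 1.52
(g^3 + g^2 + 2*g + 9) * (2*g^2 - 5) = 2*g^5 + 2*g^4 - g^3 + 13*g^2 - 10*g - 45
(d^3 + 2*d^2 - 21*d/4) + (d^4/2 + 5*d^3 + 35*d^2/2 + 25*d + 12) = d^4/2 + 6*d^3 + 39*d^2/2 + 79*d/4 + 12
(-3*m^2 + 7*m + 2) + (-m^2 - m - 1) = -4*m^2 + 6*m + 1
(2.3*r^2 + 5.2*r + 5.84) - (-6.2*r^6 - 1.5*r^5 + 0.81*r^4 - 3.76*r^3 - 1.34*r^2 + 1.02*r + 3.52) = 6.2*r^6 + 1.5*r^5 - 0.81*r^4 + 3.76*r^3 + 3.64*r^2 + 4.18*r + 2.32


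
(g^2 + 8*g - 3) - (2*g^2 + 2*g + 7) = -g^2 + 6*g - 10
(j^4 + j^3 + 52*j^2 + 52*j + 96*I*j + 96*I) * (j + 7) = j^5 + 8*j^4 + 59*j^3 + 416*j^2 + 96*I*j^2 + 364*j + 768*I*j + 672*I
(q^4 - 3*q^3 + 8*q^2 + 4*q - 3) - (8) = q^4 - 3*q^3 + 8*q^2 + 4*q - 11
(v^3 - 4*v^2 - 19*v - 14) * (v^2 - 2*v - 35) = v^5 - 6*v^4 - 46*v^3 + 164*v^2 + 693*v + 490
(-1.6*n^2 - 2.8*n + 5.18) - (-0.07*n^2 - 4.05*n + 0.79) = -1.53*n^2 + 1.25*n + 4.39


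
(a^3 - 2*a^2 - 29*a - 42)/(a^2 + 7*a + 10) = (a^2 - 4*a - 21)/(a + 5)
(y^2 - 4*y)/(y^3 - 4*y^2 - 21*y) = (4 - y)/(-y^2 + 4*y + 21)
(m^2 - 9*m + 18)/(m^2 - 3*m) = (m - 6)/m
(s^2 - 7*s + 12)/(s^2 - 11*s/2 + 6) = 2*(s - 3)/(2*s - 3)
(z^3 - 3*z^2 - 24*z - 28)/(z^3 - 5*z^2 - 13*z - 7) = (z^2 + 4*z + 4)/(z^2 + 2*z + 1)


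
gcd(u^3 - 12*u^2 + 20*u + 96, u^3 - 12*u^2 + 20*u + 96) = u^3 - 12*u^2 + 20*u + 96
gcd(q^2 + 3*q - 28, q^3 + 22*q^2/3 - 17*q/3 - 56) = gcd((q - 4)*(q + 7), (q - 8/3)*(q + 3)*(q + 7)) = q + 7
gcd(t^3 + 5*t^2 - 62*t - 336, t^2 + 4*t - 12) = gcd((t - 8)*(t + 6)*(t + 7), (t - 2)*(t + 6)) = t + 6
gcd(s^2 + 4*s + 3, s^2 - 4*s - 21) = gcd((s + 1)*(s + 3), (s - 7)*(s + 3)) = s + 3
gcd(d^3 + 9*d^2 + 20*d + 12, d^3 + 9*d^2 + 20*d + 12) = d^3 + 9*d^2 + 20*d + 12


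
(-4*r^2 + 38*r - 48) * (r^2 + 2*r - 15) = -4*r^4 + 30*r^3 + 88*r^2 - 666*r + 720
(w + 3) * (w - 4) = w^2 - w - 12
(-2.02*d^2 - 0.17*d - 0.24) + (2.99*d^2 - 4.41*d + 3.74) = 0.97*d^2 - 4.58*d + 3.5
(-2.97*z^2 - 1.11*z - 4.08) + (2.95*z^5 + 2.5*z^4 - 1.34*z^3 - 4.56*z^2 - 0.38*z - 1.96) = 2.95*z^5 + 2.5*z^4 - 1.34*z^3 - 7.53*z^2 - 1.49*z - 6.04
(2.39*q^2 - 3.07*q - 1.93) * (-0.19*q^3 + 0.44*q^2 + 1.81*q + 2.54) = -0.4541*q^5 + 1.6349*q^4 + 3.3418*q^3 - 0.335299999999999*q^2 - 11.2911*q - 4.9022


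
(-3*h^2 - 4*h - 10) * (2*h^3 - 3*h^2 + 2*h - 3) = -6*h^5 + h^4 - 14*h^3 + 31*h^2 - 8*h + 30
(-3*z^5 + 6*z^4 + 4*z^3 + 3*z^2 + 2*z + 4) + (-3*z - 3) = -3*z^5 + 6*z^4 + 4*z^3 + 3*z^2 - z + 1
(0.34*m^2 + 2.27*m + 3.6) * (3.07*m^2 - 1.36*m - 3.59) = 1.0438*m^4 + 6.5065*m^3 + 6.7442*m^2 - 13.0453*m - 12.924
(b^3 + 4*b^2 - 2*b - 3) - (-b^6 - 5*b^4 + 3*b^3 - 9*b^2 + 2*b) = b^6 + 5*b^4 - 2*b^3 + 13*b^2 - 4*b - 3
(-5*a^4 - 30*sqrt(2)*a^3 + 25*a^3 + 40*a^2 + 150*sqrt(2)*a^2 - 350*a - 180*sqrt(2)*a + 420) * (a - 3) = -5*a^5 - 30*sqrt(2)*a^4 + 40*a^4 - 35*a^3 + 240*sqrt(2)*a^3 - 630*sqrt(2)*a^2 - 470*a^2 + 540*sqrt(2)*a + 1470*a - 1260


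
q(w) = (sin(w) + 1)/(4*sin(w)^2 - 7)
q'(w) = -8*(sin(w) + 1)*sin(w)*cos(w)/(4*sin(w)^2 - 7)^2 + cos(w)/(4*sin(w)^2 - 7) = (-8*sin(w) + 2*cos(2*w) - 9)*cos(w)/(4*sin(w)^2 - 7)^2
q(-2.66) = -0.09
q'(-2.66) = 0.10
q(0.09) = -0.16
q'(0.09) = -0.16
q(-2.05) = -0.03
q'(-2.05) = 0.09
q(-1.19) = -0.02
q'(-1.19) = -0.09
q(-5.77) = -0.25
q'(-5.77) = -0.28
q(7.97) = -0.65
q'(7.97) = 0.23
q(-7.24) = -0.04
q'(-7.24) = -0.10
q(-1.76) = -0.01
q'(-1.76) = 0.06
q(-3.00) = -0.12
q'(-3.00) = 0.12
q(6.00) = -0.11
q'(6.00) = -0.11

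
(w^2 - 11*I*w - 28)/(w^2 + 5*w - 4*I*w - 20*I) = (w - 7*I)/(w + 5)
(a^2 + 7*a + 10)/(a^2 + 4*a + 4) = (a + 5)/(a + 2)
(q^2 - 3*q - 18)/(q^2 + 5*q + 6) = (q - 6)/(q + 2)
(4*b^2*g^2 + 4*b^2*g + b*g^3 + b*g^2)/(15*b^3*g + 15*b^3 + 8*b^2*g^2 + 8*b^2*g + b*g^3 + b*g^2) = g*(4*b + g)/(15*b^2 + 8*b*g + g^2)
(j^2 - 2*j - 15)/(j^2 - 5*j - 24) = (j - 5)/(j - 8)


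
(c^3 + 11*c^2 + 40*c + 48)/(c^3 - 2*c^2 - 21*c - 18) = (c^2 + 8*c + 16)/(c^2 - 5*c - 6)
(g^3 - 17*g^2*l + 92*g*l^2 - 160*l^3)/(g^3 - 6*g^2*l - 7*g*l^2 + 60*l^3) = (g - 8*l)/(g + 3*l)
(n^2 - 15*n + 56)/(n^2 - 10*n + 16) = (n - 7)/(n - 2)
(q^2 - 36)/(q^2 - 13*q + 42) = (q + 6)/(q - 7)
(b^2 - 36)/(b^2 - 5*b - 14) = (36 - b^2)/(-b^2 + 5*b + 14)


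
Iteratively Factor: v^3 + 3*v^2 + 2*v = (v + 1)*(v^2 + 2*v) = (v + 1)*(v + 2)*(v)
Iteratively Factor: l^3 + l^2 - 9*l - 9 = (l - 3)*(l^2 + 4*l + 3) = (l - 3)*(l + 3)*(l + 1)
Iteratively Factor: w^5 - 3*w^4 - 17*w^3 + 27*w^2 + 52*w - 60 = (w - 2)*(w^4 - w^3 - 19*w^2 - 11*w + 30) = (w - 2)*(w - 1)*(w^3 - 19*w - 30) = (w - 2)*(w - 1)*(w + 2)*(w^2 - 2*w - 15) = (w - 5)*(w - 2)*(w - 1)*(w + 2)*(w + 3)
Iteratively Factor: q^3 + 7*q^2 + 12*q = (q + 4)*(q^2 + 3*q) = (q + 3)*(q + 4)*(q)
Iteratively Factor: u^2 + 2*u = (u + 2)*(u)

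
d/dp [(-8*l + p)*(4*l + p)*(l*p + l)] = l*(-32*l^2 - 8*l*p - 4*l + 3*p^2 + 2*p)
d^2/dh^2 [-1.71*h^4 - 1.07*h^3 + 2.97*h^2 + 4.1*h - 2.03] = -20.52*h^2 - 6.42*h + 5.94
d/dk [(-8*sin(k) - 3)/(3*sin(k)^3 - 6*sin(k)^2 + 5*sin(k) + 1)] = (-21*sin(k)^2 - 12*sin(3*k) + 7)*cos(k)/(3*sin(k)^3 - 6*sin(k)^2 + 5*sin(k) + 1)^2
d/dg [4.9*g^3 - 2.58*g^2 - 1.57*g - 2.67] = 14.7*g^2 - 5.16*g - 1.57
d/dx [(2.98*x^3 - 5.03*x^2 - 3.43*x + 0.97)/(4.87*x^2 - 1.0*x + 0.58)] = (14.5126*x^4 - 5.96*x^3 + 26.9193*x^2 - 15.2826*x - 1.0194)/(23.7169*x^4 - 9.74*x^3 + 6.6492*x^2 - 1.16*x + 0.3364)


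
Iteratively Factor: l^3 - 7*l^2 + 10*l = (l - 2)*(l^2 - 5*l) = (l - 5)*(l - 2)*(l)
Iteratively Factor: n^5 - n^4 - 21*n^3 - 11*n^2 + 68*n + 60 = (n + 1)*(n^4 - 2*n^3 - 19*n^2 + 8*n + 60) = (n + 1)*(n + 3)*(n^3 - 5*n^2 - 4*n + 20) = (n - 5)*(n + 1)*(n + 3)*(n^2 - 4) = (n - 5)*(n + 1)*(n + 2)*(n + 3)*(n - 2)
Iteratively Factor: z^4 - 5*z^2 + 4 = (z + 1)*(z^3 - z^2 - 4*z + 4) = (z - 2)*(z + 1)*(z^2 + z - 2) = (z - 2)*(z - 1)*(z + 1)*(z + 2)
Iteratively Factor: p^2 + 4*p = (p)*(p + 4)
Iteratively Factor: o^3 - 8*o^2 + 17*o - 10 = (o - 2)*(o^2 - 6*o + 5) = (o - 5)*(o - 2)*(o - 1)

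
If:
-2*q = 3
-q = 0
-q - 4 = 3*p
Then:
No Solution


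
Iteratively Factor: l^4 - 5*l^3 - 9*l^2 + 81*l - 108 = (l - 3)*(l^3 - 2*l^2 - 15*l + 36) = (l - 3)^2*(l^2 + l - 12) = (l - 3)^3*(l + 4)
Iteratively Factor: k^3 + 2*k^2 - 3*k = (k - 1)*(k^2 + 3*k) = (k - 1)*(k + 3)*(k)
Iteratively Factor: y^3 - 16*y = (y + 4)*(y^2 - 4*y) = (y - 4)*(y + 4)*(y)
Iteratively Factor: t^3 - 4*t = (t + 2)*(t^2 - 2*t) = (t - 2)*(t + 2)*(t)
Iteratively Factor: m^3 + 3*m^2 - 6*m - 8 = (m + 1)*(m^2 + 2*m - 8) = (m - 2)*(m + 1)*(m + 4)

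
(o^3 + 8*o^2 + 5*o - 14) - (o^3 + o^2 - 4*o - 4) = 7*o^2 + 9*o - 10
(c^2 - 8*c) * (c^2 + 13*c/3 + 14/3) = c^4 - 11*c^3/3 - 30*c^2 - 112*c/3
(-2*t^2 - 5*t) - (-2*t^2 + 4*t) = -9*t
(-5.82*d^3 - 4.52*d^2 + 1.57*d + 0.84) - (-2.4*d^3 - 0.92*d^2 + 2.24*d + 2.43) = -3.42*d^3 - 3.6*d^2 - 0.67*d - 1.59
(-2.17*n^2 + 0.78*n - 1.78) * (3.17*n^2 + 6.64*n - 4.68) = -6.8789*n^4 - 11.9362*n^3 + 9.6922*n^2 - 15.4696*n + 8.3304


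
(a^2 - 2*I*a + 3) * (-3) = -3*a^2 + 6*I*a - 9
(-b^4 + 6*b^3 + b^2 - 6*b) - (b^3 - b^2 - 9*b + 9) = -b^4 + 5*b^3 + 2*b^2 + 3*b - 9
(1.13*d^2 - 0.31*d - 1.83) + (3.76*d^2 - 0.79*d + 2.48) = 4.89*d^2 - 1.1*d + 0.65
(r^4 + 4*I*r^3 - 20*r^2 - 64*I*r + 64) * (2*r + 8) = 2*r^5 + 8*r^4 + 8*I*r^4 - 40*r^3 + 32*I*r^3 - 160*r^2 - 128*I*r^2 + 128*r - 512*I*r + 512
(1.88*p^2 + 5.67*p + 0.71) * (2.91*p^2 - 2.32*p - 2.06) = 5.4708*p^4 + 12.1381*p^3 - 14.9611*p^2 - 13.3274*p - 1.4626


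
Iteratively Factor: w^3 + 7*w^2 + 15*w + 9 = (w + 3)*(w^2 + 4*w + 3) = (w + 3)^2*(w + 1)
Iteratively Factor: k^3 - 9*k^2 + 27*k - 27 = (k - 3)*(k^2 - 6*k + 9) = (k - 3)^2*(k - 3)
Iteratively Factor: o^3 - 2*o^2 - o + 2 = (o + 1)*(o^2 - 3*o + 2) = (o - 2)*(o + 1)*(o - 1)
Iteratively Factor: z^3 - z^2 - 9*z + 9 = (z - 3)*(z^2 + 2*z - 3) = (z - 3)*(z + 3)*(z - 1)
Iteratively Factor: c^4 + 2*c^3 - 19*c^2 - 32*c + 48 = (c + 4)*(c^3 - 2*c^2 - 11*c + 12) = (c - 1)*(c + 4)*(c^2 - c - 12) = (c - 4)*(c - 1)*(c + 4)*(c + 3)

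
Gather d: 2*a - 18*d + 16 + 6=2*a - 18*d + 22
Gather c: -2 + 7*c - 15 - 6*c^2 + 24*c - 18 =-6*c^2 + 31*c - 35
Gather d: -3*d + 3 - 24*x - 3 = -3*d - 24*x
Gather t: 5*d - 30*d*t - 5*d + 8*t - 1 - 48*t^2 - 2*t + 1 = -48*t^2 + t*(6 - 30*d)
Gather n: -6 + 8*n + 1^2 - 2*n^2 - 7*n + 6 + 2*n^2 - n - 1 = 0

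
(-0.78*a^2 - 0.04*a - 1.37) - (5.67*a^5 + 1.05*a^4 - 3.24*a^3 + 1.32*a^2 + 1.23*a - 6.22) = -5.67*a^5 - 1.05*a^4 + 3.24*a^3 - 2.1*a^2 - 1.27*a + 4.85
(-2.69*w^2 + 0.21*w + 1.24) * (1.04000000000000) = -2.7976*w^2 + 0.2184*w + 1.2896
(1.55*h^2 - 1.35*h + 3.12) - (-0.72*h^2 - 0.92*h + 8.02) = 2.27*h^2 - 0.43*h - 4.9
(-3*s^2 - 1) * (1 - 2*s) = 6*s^3 - 3*s^2 + 2*s - 1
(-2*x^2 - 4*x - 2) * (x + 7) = -2*x^3 - 18*x^2 - 30*x - 14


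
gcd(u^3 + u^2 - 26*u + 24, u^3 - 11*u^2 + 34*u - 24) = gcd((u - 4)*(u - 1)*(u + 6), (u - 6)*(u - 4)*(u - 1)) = u^2 - 5*u + 4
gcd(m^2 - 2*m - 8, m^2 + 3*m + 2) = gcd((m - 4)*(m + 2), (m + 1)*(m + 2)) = m + 2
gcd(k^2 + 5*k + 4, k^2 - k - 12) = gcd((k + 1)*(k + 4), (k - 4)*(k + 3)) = 1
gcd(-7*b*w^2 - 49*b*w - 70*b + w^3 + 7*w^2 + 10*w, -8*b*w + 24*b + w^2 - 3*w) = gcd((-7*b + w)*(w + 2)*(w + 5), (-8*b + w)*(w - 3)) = 1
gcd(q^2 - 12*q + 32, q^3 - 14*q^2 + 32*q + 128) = q - 8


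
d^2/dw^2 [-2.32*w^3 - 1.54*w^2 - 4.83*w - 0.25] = -13.92*w - 3.08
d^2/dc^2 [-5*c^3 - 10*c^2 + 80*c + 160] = -30*c - 20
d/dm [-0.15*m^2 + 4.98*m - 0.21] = 4.98 - 0.3*m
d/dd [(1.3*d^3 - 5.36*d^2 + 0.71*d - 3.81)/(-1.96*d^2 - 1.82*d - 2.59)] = (-2.548*d^4 - 4.732*d^3 + 1.0458*d^2 + 12.8296*d - 8.7731)/(3.8416*d^4 + 7.1344*d^3 + 13.4652*d^2 + 9.4276*d + 6.7081)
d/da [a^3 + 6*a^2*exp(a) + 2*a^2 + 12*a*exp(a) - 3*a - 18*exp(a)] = 6*a^2*exp(a) + 3*a^2 + 24*a*exp(a) + 4*a - 6*exp(a) - 3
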